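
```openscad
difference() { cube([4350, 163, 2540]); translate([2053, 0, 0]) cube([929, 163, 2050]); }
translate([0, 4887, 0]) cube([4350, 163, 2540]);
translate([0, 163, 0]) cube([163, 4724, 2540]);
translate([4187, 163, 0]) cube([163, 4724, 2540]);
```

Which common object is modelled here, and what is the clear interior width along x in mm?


A single room. The interior width is 4024 mm.

Four walls enclosing a rectangle with a door in the front wall — a room. Outside width 4350 minus two 163 mm walls gives 4024 mm.


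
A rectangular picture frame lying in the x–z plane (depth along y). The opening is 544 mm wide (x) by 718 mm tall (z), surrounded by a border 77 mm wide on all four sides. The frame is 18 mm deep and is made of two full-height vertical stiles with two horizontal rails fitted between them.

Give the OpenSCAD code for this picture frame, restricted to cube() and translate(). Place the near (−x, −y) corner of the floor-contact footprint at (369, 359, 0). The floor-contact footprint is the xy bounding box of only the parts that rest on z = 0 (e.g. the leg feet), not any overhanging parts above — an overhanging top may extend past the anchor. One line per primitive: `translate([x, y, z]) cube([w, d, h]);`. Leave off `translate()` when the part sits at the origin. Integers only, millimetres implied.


translate([369, 359, 0]) cube([77, 18, 872]);
translate([990, 359, 0]) cube([77, 18, 872]);
translate([446, 359, 0]) cube([544, 18, 77]);
translate([446, 359, 795]) cube([544, 18, 77]);


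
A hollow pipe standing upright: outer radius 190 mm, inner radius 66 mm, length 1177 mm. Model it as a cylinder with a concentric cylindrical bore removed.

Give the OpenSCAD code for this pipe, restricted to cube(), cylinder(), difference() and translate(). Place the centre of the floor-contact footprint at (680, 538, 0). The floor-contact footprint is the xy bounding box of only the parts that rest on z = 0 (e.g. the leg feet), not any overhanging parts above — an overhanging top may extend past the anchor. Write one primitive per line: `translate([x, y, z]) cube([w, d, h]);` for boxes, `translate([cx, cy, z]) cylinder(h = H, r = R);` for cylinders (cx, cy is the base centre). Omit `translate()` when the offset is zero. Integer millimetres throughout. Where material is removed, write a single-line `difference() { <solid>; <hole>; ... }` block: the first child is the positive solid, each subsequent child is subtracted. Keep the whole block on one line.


difference() { translate([680, 538, 0]) cylinder(h = 1177, r = 190); translate([680, 538, 0]) cylinder(h = 1177, r = 66); }


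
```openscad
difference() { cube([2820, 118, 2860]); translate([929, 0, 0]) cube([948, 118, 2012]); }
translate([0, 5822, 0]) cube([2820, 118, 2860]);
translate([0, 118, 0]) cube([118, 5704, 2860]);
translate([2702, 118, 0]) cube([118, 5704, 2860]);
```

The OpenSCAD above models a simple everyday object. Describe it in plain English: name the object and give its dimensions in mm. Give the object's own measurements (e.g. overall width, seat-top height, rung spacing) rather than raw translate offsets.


A single room: four walls, each 2860 mm tall and 118 mm thick, enclosing an outside footprint 2820×5940 mm (x × y), no floor or roof. The front and back walls (−y and +y sides) run the full x-width; the side walls fit between their inner faces. A door opening 948 mm wide and 2012 mm tall is cut through the front wall from the floor up, its −x edge 929 mm from the wall's −x end.


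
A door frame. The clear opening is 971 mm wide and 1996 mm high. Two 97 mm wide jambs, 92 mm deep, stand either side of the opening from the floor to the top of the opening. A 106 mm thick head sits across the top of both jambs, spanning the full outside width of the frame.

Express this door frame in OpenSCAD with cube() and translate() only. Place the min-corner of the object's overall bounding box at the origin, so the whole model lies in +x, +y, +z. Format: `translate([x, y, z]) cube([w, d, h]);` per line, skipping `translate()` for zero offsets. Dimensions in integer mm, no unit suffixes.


cube([97, 92, 1996]);
translate([1068, 0, 0]) cube([97, 92, 1996]);
translate([0, 0, 1996]) cube([1165, 92, 106]);


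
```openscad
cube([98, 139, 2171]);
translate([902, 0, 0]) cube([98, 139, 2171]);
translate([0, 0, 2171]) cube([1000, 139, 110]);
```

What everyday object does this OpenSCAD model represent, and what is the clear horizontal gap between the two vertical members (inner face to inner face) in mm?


A door frame. The clear opening width is 804 mm.

Two 2171 mm tall posts with a header on top — a door frame. The left jamb is 98 mm wide at x = 0; the right jamb starts at x = 902. The clear opening is 902 − 98 = 804 mm.


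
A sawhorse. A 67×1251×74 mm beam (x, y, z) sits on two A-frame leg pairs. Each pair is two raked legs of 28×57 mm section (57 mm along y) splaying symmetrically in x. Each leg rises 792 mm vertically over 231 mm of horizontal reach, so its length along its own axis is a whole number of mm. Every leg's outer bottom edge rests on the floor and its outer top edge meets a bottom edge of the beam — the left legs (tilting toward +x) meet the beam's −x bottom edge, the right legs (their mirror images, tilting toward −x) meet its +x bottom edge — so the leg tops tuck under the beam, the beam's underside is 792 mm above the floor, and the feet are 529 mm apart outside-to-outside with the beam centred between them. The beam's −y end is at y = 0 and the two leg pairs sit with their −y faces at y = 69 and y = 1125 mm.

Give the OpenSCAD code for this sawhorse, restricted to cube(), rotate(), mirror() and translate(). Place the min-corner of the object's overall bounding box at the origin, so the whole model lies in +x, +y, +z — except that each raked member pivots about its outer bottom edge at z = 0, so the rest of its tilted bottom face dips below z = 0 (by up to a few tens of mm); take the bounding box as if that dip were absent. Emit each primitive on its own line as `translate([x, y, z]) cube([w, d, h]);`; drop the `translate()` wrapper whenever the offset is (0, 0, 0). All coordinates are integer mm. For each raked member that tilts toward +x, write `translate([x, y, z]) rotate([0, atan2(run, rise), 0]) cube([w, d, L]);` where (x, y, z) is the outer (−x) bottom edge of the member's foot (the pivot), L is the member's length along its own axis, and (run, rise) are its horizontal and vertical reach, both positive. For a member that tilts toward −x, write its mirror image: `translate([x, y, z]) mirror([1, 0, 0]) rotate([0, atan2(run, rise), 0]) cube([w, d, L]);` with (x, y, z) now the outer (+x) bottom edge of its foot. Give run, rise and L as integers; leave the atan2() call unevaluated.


translate([231, 0, 792]) cube([67, 1251, 74]);
translate([0, 69, 0]) rotate([0, atan2(231, 792), 0]) cube([28, 57, 825]);
translate([529, 69, 0]) mirror([1, 0, 0]) rotate([0, atan2(231, 792), 0]) cube([28, 57, 825]);
translate([0, 1125, 0]) rotate([0, atan2(231, 792), 0]) cube([28, 57, 825]);
translate([529, 1125, 0]) mirror([1, 0, 0]) rotate([0, atan2(231, 792), 0]) cube([28, 57, 825]);


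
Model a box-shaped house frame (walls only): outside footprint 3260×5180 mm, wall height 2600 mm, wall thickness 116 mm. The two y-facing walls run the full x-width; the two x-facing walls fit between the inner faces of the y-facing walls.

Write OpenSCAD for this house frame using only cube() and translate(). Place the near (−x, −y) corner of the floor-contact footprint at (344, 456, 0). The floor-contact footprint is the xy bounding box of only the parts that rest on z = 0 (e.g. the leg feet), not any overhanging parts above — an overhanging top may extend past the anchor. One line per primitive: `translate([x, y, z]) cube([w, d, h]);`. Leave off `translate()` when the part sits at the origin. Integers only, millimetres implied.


translate([344, 456, 0]) cube([3260, 116, 2600]);
translate([344, 5520, 0]) cube([3260, 116, 2600]);
translate([344, 572, 0]) cube([116, 4948, 2600]);
translate([3488, 572, 0]) cube([116, 4948, 2600]);


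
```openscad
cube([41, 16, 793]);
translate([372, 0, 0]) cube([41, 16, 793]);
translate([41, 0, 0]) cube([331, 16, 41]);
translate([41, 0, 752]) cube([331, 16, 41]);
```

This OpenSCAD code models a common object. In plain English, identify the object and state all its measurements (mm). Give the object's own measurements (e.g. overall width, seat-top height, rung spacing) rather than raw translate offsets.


A rectangular picture frame lying in the x–z plane (depth along y). The opening is 331 mm wide (x) by 711 mm tall (z), surrounded by a border 41 mm wide on all four sides. The frame is 16 mm deep and is made of two full-height vertical stiles with two horizontal rails fitted between them.


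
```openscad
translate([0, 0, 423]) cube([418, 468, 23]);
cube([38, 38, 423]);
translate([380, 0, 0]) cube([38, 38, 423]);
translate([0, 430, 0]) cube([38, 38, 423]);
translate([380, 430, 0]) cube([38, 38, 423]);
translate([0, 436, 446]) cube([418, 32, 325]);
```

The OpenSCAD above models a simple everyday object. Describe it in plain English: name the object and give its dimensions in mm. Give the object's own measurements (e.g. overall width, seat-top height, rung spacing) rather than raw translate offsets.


A chair. The seat is a 418×468×23 mm slab with its top at z = 446 mm, on four 38×38 mm corner legs (flush with the seat edges, standing on z = 0). A flat backrest 32 mm thick, 325 mm tall, spans the full seat width and rises from the seat top along its +y edge, rear face flush with the rear of the seat.


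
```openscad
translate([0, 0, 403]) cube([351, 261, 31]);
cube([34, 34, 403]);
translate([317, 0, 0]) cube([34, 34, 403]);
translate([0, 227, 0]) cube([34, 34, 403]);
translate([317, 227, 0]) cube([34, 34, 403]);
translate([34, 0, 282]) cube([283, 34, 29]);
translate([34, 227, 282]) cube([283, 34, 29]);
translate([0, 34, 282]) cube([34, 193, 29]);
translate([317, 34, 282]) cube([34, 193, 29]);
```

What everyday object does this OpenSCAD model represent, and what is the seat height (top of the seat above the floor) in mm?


A stool. The seat height is 434 mm.

A 351×261×31 slab at z = 403 on four corner posts — a stool. The seat top is 403 + 31 = 434 mm.


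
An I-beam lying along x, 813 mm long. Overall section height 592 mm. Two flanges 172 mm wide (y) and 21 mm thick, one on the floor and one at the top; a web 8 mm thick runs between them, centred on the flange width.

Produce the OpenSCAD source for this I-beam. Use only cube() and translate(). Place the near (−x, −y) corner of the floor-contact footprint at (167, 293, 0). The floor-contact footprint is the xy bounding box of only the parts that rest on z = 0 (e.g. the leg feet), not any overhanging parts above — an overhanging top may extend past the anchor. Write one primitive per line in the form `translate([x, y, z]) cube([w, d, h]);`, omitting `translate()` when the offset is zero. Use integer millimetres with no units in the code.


translate([167, 293, 0]) cube([813, 172, 21]);
translate([167, 375, 21]) cube([813, 8, 550]);
translate([167, 293, 571]) cube([813, 172, 21]);


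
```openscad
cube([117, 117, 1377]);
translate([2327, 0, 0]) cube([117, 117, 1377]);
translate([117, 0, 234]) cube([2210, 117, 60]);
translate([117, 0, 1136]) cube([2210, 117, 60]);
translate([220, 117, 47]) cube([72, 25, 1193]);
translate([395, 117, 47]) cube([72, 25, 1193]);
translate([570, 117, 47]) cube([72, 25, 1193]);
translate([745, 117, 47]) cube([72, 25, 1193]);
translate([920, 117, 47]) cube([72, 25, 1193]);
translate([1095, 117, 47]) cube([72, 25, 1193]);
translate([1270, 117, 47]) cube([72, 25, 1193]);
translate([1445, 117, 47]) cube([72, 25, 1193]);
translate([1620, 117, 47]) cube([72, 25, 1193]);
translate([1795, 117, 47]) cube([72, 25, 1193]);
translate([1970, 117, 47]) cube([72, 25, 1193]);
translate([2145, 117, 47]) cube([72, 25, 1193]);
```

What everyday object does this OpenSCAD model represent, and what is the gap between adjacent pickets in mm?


A fence section. The picket gap is 103 mm.

Two posts, two rails, 12 pickets — a fence section. Span 2210 mm holds 12 pickets of 72 mm with 13 equal gaps: ⌊(2210 − 12·72) / 13⌋ = 103 mm.


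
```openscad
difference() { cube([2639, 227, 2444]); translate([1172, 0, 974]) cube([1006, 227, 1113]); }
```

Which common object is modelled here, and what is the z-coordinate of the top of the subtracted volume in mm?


A wall with a window opening. The window head height is 2087 mm.

A wall with a rectangular opening subtracted — a window. Sill at z = 974, opening 1113 mm tall, so the head is at 974 + 1113 = 2087 mm.


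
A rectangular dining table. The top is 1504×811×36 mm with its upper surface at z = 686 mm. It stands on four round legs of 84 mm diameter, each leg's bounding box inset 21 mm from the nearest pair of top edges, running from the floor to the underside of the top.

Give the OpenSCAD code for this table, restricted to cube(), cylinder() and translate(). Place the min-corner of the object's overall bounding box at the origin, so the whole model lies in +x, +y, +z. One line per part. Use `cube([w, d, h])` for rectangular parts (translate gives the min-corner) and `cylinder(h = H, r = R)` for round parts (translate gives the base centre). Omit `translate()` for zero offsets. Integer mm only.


translate([0, 0, 650]) cube([1504, 811, 36]);
translate([63, 63, 0]) cylinder(h = 650, r = 42);
translate([1441, 63, 0]) cylinder(h = 650, r = 42);
translate([63, 748, 0]) cylinder(h = 650, r = 42);
translate([1441, 748, 0]) cylinder(h = 650, r = 42);


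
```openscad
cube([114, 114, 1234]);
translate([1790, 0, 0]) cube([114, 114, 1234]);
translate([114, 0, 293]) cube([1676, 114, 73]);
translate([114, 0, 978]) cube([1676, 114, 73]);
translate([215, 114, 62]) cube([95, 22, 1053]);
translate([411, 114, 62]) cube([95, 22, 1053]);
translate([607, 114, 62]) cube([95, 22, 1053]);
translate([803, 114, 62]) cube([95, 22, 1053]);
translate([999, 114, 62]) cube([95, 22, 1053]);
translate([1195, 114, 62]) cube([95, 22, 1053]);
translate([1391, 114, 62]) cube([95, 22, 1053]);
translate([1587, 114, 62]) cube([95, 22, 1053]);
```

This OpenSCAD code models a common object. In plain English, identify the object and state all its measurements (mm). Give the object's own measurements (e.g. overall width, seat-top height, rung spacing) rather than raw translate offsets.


A fence section. Two 114×114 mm posts, 1234 mm tall, stand on the floor with a clear span of 1676 mm between their inner faces. Two horizontal rails of 114×73 mm section span the gap between the posts with their undersides at z = 293 mm and z = 978 mm, flush with the posts' −y face. 8 pickets, each 95 mm wide, 22 mm thick and 1053 mm tall, are fixed to the +y face of the rails with their bottoms at z = 62 mm, spaced across the span with a 101 mm gap after the −x post and between neighbouring pickets, with 108 mm left before the +x post.


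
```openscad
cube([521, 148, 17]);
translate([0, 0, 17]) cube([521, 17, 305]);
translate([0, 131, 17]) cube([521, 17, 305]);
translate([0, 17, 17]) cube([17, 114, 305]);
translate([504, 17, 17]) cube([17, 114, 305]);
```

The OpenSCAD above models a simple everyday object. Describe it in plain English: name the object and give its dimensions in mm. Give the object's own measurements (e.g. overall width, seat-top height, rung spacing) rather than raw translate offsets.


An open-topped rectangular box: outside dimensions 521×148×322 mm, with a uniform wall and base thickness of 17 mm. The base is a full 521×148 slab on the floor; four walls sit on top of the base. The front and back walls (the −y and +y sides) span the full width; the two side walls fit between them.


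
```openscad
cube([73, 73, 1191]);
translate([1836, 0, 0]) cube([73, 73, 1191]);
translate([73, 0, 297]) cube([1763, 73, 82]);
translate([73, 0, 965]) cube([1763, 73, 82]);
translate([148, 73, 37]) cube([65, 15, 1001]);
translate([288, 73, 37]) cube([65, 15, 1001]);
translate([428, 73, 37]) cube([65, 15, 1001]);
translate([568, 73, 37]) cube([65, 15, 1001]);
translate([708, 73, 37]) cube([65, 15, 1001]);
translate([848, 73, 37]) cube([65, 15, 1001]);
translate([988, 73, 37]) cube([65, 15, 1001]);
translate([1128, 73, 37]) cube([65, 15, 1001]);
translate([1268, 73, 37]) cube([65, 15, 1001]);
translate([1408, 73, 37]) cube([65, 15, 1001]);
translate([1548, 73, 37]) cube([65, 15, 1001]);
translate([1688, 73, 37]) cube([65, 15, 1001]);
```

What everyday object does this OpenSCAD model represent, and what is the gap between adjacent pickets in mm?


A fence section. The picket gap is 75 mm.

Two posts, two rails, 12 pickets — a fence section. Span 1763 mm holds 12 pickets of 65 mm with 13 equal gaps: ⌊(1763 − 12·65) / 13⌋ = 75 mm.


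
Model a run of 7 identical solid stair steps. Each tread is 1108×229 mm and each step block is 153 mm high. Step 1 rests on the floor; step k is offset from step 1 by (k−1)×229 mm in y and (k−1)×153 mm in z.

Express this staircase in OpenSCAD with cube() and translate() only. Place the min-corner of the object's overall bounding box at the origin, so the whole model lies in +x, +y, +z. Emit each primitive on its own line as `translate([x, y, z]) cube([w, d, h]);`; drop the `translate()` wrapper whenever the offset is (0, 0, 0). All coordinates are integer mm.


cube([1108, 229, 153]);
translate([0, 229, 153]) cube([1108, 229, 153]);
translate([0, 458, 306]) cube([1108, 229, 153]);
translate([0, 687, 459]) cube([1108, 229, 153]);
translate([0, 916, 612]) cube([1108, 229, 153]);
translate([0, 1145, 765]) cube([1108, 229, 153]);
translate([0, 1374, 918]) cube([1108, 229, 153]);


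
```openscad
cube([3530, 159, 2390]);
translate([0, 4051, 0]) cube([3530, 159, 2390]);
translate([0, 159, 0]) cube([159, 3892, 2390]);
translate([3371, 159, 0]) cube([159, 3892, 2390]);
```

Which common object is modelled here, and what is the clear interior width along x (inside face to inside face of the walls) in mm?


A house (or room) frame. The interior width is 3212 mm.

Four 2390 mm walls enclosing a rectangle with no floor or roof — a room or house frame. Outside width is 3530 mm and wall thickness is 159 mm, so the interior width is 3530 − 2 × 159 = 3212 mm.


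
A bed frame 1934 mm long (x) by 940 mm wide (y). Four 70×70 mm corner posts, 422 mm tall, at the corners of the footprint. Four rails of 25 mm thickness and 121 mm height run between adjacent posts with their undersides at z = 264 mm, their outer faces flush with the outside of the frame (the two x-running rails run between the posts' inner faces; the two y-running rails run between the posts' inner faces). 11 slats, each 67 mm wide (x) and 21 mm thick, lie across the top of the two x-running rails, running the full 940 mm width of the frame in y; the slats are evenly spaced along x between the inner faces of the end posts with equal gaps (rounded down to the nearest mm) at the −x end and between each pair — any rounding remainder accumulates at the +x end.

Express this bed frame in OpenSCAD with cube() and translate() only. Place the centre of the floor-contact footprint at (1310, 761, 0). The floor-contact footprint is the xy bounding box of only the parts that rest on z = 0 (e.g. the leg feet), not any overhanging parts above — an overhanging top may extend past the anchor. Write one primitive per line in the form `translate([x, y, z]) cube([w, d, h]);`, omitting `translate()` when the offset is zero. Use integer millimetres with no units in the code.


translate([343, 291, 0]) cube([70, 70, 422]);
translate([343, 1161, 0]) cube([70, 70, 422]);
translate([2207, 291, 0]) cube([70, 70, 422]);
translate([2207, 1161, 0]) cube([70, 70, 422]);
translate([413, 291, 264]) cube([1794, 25, 121]);
translate([413, 1206, 264]) cube([1794, 25, 121]);
translate([343, 361, 264]) cube([25, 800, 121]);
translate([2252, 361, 264]) cube([25, 800, 121]);
translate([501, 291, 385]) cube([67, 940, 21]);
translate([656, 291, 385]) cube([67, 940, 21]);
translate([811, 291, 385]) cube([67, 940, 21]);
translate([966, 291, 385]) cube([67, 940, 21]);
translate([1121, 291, 385]) cube([67, 940, 21]);
translate([1276, 291, 385]) cube([67, 940, 21]);
translate([1431, 291, 385]) cube([67, 940, 21]);
translate([1586, 291, 385]) cube([67, 940, 21]);
translate([1741, 291, 385]) cube([67, 940, 21]);
translate([1896, 291, 385]) cube([67, 940, 21]);
translate([2051, 291, 385]) cube([67, 940, 21]);


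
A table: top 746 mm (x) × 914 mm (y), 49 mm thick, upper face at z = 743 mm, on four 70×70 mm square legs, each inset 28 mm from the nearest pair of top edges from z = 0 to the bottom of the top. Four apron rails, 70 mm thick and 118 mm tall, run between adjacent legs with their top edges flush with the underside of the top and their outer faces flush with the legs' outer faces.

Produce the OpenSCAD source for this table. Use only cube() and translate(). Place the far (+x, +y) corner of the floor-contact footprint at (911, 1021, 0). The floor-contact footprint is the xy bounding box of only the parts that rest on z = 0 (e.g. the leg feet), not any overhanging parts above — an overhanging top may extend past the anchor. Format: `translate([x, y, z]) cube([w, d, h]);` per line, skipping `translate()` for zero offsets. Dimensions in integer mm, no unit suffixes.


// leg_h = 743 - 49 = 694
// apron z = 694 - 118 = 576
translate([193, 135, 694]) cube([746, 914, 49]);
translate([221, 163, 0]) cube([70, 70, 694]);
translate([841, 163, 0]) cube([70, 70, 694]);
translate([221, 951, 0]) cube([70, 70, 694]);
translate([841, 951, 0]) cube([70, 70, 694]);
translate([291, 163, 576]) cube([550, 70, 118]);
translate([291, 951, 576]) cube([550, 70, 118]);
translate([221, 233, 576]) cube([70, 718, 118]);
translate([841, 233, 576]) cube([70, 718, 118]);


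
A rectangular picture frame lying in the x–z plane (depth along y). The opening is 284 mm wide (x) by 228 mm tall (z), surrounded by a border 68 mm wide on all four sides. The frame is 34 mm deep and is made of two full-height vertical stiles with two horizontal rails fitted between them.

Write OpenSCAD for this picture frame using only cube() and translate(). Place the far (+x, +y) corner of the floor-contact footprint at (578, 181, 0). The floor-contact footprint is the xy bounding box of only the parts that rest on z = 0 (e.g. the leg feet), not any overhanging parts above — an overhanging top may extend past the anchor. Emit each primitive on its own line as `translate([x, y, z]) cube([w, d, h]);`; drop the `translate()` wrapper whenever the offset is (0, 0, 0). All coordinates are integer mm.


translate([158, 147, 0]) cube([68, 34, 364]);
translate([510, 147, 0]) cube([68, 34, 364]);
translate([226, 147, 0]) cube([284, 34, 68]);
translate([226, 147, 296]) cube([284, 34, 68]);


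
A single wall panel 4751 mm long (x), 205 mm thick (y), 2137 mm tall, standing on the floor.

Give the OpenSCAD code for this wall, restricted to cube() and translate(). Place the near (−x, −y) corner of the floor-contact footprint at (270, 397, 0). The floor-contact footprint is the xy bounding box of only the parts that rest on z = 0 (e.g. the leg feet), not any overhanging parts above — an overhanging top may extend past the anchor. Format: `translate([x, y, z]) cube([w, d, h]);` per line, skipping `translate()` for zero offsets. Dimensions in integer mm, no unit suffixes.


translate([270, 397, 0]) cube([4751, 205, 2137]);


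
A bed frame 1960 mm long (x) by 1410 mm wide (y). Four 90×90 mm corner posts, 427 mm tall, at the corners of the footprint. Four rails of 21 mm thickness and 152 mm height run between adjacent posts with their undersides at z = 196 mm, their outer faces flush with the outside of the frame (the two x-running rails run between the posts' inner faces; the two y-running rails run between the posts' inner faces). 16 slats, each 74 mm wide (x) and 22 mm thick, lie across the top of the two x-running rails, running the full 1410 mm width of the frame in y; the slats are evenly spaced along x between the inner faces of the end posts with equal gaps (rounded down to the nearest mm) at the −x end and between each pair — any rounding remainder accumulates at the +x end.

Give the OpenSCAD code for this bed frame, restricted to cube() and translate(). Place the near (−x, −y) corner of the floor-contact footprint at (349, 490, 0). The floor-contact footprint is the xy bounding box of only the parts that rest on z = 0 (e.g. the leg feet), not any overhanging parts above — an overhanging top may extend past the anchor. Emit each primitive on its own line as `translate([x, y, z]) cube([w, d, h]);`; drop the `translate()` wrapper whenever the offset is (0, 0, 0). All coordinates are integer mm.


// slat z = rail_z + rail_h = 196 + 152 = 348
// slat gap = ⌊(1780 − 16·74) / 17⌋ = 35
translate([349, 490, 0]) cube([90, 90, 427]);
translate([349, 1810, 0]) cube([90, 90, 427]);
translate([2219, 490, 0]) cube([90, 90, 427]);
translate([2219, 1810, 0]) cube([90, 90, 427]);
translate([439, 490, 196]) cube([1780, 21, 152]);
translate([439, 1879, 196]) cube([1780, 21, 152]);
translate([349, 580, 196]) cube([21, 1230, 152]);
translate([2288, 580, 196]) cube([21, 1230, 152]);
translate([474, 490, 348]) cube([74, 1410, 22]);
translate([583, 490, 348]) cube([74, 1410, 22]);
translate([692, 490, 348]) cube([74, 1410, 22]);
translate([801, 490, 348]) cube([74, 1410, 22]);
translate([910, 490, 348]) cube([74, 1410, 22]);
translate([1019, 490, 348]) cube([74, 1410, 22]);
translate([1128, 490, 348]) cube([74, 1410, 22]);
translate([1237, 490, 348]) cube([74, 1410, 22]);
translate([1346, 490, 348]) cube([74, 1410, 22]);
translate([1455, 490, 348]) cube([74, 1410, 22]);
translate([1564, 490, 348]) cube([74, 1410, 22]);
translate([1673, 490, 348]) cube([74, 1410, 22]);
translate([1782, 490, 348]) cube([74, 1410, 22]);
translate([1891, 490, 348]) cube([74, 1410, 22]);
translate([2000, 490, 348]) cube([74, 1410, 22]);
translate([2109, 490, 348]) cube([74, 1410, 22]);


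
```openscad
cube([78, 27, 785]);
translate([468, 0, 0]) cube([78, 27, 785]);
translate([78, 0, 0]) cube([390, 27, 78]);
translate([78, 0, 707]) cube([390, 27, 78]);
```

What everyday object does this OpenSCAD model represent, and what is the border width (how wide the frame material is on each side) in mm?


A picture frame. The border width is 78 mm.

Four thin pieces enclosing a rectangular opening — a picture frame. The two full-height stiles are 785 mm tall; the top rail sits at z = 707 and is 78 mm tall, so the border above the opening is 785 − 707 = 78 mm, matching the stile x-width.


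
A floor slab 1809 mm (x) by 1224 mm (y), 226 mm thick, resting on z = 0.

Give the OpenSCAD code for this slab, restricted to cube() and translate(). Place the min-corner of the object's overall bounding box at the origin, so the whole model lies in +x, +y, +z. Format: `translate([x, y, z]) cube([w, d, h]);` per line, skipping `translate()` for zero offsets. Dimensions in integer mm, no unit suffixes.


cube([1809, 1224, 226]);


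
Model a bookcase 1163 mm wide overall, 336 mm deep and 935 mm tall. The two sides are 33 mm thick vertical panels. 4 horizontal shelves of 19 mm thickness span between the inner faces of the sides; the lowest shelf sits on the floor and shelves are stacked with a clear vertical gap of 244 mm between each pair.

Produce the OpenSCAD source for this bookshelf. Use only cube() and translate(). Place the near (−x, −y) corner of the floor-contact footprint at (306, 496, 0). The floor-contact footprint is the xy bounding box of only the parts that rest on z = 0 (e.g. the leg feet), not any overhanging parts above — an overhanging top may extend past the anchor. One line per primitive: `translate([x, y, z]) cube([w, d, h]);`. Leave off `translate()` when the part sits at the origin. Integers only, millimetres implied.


translate([306, 496, 0]) cube([33, 336, 935]);
translate([1436, 496, 0]) cube([33, 336, 935]);
translate([339, 496, 0]) cube([1097, 336, 19]);
translate([339, 496, 263]) cube([1097, 336, 19]);
translate([339, 496, 526]) cube([1097, 336, 19]);
translate([339, 496, 789]) cube([1097, 336, 19]);


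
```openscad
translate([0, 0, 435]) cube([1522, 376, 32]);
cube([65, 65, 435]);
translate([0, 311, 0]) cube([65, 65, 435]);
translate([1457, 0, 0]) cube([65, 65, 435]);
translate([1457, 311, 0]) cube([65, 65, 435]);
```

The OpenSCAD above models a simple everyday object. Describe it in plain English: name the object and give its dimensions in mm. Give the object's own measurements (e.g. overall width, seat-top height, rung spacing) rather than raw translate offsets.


A bench: a 1522×376 mm seat slab, 32 mm thick, top at z = 467 mm, on four 65×65 mm square legs flush with the seat corners and standing on z = 0.


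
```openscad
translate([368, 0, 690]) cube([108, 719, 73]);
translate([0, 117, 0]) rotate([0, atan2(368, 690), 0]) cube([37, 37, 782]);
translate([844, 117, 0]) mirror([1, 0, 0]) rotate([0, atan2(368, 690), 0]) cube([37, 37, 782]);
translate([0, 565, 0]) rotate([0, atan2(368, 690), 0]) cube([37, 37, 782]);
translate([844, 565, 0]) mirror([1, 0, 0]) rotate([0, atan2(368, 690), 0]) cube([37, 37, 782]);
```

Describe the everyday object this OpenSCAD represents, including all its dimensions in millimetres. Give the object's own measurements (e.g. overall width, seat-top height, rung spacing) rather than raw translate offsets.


A sawhorse. A 108×719×73 mm beam (x, y, z) sits on two A-frame leg pairs. Each pair is two raked legs of 37×37 mm section (37 mm along y) splaying symmetrically in x. Each leg rises 690 mm vertically over 368 mm of horizontal reach and is 782 mm long along its own axis. Every leg's outer bottom edge rests on the floor and its outer top edge meets a bottom edge of the beam — the left legs (tilting toward +x) meet the beam's −x bottom edge, the right legs (their mirror images, tilting toward −x) meet its +x bottom edge — so the leg tops tuck under the beam, the beam's underside is 690 mm above the floor, and the feet are 844 mm apart outside-to-outside with the beam centred between them. The two leg pairs are set in 117 mm from either end of the beam.


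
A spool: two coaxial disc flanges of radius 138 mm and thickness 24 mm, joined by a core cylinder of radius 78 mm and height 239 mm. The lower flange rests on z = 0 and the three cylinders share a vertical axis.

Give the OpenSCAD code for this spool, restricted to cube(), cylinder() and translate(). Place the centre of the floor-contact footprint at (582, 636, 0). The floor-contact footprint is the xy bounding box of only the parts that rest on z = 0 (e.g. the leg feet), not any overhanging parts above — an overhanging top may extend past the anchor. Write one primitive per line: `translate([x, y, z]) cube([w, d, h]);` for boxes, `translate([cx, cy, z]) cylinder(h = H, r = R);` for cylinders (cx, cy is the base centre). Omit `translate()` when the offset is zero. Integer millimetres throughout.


translate([582, 636, 0]) cylinder(h = 24, r = 138);
translate([582, 636, 24]) cylinder(h = 239, r = 78);
translate([582, 636, 263]) cylinder(h = 24, r = 138);


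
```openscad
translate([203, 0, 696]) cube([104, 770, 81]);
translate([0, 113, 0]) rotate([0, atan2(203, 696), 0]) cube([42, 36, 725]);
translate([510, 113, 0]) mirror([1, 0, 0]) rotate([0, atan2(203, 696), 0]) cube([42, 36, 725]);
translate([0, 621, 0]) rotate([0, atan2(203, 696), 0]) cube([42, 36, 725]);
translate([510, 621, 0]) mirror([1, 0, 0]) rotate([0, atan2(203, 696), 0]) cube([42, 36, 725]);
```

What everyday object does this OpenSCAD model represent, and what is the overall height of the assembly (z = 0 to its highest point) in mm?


A sawhorse. The overall height is 777 mm.

A beam across two mirrored pairs of raked legs — a sawhorse. The beam's underside is at z = 696 (matching the legs' vertical rise in atan2(203, 696)) and the beam is 81 mm tall, so its top is at 696 + 81 = 777 mm. The raked legs top out at the beam's underside, so that is the highest point.


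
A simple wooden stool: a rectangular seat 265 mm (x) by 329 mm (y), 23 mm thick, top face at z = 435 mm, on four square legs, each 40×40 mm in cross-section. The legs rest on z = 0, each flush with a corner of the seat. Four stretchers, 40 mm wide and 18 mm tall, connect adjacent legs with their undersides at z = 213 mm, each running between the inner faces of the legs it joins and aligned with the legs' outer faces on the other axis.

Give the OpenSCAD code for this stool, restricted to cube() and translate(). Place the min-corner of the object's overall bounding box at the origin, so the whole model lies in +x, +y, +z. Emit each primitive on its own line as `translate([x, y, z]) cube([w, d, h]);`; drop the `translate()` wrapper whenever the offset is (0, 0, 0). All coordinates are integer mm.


translate([0, 0, 412]) cube([265, 329, 23]);
cube([40, 40, 412]);
translate([225, 0, 0]) cube([40, 40, 412]);
translate([0, 289, 0]) cube([40, 40, 412]);
translate([225, 289, 0]) cube([40, 40, 412]);
translate([40, 0, 213]) cube([185, 40, 18]);
translate([40, 289, 213]) cube([185, 40, 18]);
translate([0, 40, 213]) cube([40, 249, 18]);
translate([225, 40, 213]) cube([40, 249, 18]);


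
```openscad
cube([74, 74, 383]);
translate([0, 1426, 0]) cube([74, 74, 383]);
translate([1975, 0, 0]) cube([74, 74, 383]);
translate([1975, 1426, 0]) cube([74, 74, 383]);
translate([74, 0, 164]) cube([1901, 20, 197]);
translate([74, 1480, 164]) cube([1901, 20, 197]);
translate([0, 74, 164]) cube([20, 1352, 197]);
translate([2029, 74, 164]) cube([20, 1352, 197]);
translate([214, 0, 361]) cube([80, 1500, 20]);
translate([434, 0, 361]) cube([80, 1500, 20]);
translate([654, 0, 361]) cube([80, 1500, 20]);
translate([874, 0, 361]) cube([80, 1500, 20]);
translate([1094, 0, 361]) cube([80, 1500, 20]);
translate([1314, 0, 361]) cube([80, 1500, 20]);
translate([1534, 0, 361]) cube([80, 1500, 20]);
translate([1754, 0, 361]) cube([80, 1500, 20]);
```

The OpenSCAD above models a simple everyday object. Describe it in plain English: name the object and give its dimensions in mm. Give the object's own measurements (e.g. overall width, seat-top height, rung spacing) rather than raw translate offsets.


A bed frame 2049 mm long (x) by 1500 mm wide (y). Four 74×74 mm corner posts, 383 mm tall, at the corners of the footprint. Four rails of 20 mm thickness and 197 mm height run between adjacent posts with their undersides at z = 164 mm, their outer faces flush with the outside of the frame (the two x-running rails run between the posts' inner faces; the two y-running rails run between the posts' inner faces). 8 slats, each 80 mm wide (x) and 20 mm thick, lie across the top of the two x-running rails, running the full 1500 mm width of the frame in y; along x they sit between the end posts with a 140 mm gap after the −x posts and between neighbouring slats, leaving 141 mm before the +x posts.


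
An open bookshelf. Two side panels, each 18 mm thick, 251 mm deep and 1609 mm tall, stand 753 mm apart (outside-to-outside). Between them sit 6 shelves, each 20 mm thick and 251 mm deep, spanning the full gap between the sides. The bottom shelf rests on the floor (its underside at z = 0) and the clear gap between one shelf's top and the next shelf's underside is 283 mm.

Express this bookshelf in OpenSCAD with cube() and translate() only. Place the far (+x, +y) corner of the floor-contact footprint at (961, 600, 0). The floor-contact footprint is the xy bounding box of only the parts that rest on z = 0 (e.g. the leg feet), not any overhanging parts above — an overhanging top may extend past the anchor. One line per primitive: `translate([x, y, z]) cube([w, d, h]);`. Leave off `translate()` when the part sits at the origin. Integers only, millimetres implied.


translate([208, 349, 0]) cube([18, 251, 1609]);
translate([943, 349, 0]) cube([18, 251, 1609]);
translate([226, 349, 0]) cube([717, 251, 20]);
translate([226, 349, 303]) cube([717, 251, 20]);
translate([226, 349, 606]) cube([717, 251, 20]);
translate([226, 349, 909]) cube([717, 251, 20]);
translate([226, 349, 1212]) cube([717, 251, 20]);
translate([226, 349, 1515]) cube([717, 251, 20]);


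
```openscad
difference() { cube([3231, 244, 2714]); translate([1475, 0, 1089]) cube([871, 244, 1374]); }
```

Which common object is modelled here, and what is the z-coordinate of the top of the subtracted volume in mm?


A wall with a window opening. The window head height is 2463 mm.

A wall with a rectangular opening subtracted — a window. Sill at z = 1089, opening 1374 mm tall, so the head is at 1089 + 1374 = 2463 mm.


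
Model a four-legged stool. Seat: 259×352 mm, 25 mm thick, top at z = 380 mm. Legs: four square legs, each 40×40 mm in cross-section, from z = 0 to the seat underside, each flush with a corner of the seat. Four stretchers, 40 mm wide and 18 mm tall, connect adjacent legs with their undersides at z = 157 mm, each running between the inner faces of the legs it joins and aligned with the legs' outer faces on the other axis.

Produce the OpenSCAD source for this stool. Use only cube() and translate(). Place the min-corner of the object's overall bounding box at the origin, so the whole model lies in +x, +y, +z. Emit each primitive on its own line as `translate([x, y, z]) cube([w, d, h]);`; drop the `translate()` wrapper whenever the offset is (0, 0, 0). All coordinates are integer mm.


translate([0, 0, 355]) cube([259, 352, 25]);
cube([40, 40, 355]);
translate([219, 0, 0]) cube([40, 40, 355]);
translate([0, 312, 0]) cube([40, 40, 355]);
translate([219, 312, 0]) cube([40, 40, 355]);
translate([40, 0, 157]) cube([179, 40, 18]);
translate([40, 312, 157]) cube([179, 40, 18]);
translate([0, 40, 157]) cube([40, 272, 18]);
translate([219, 40, 157]) cube([40, 272, 18]);


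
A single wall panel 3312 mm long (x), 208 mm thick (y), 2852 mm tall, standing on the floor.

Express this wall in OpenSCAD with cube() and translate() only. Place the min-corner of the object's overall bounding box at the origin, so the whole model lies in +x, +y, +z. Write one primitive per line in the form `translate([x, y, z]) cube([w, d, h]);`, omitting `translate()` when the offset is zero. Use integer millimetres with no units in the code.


cube([3312, 208, 2852]);


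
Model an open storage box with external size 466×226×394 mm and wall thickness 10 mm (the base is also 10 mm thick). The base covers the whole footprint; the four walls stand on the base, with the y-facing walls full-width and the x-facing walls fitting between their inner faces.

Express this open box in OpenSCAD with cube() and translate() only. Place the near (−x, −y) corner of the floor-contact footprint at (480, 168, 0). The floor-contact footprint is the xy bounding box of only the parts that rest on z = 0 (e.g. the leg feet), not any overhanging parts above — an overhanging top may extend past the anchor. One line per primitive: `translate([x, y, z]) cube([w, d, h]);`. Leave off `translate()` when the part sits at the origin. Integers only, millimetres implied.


translate([480, 168, 0]) cube([466, 226, 10]);
translate([480, 168, 10]) cube([466, 10, 384]);
translate([480, 384, 10]) cube([466, 10, 384]);
translate([480, 178, 10]) cube([10, 206, 384]);
translate([936, 178, 10]) cube([10, 206, 384]);


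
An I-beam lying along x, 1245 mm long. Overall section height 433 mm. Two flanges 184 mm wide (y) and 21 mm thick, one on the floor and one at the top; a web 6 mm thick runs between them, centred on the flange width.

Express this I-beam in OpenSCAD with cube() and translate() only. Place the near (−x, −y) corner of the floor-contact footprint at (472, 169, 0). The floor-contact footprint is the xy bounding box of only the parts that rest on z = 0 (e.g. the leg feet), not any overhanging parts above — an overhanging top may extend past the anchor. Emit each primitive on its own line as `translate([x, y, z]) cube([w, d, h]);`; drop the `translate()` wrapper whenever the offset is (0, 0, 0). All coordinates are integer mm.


translate([472, 169, 0]) cube([1245, 184, 21]);
translate([472, 258, 21]) cube([1245, 6, 391]);
translate([472, 169, 412]) cube([1245, 184, 21]);
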